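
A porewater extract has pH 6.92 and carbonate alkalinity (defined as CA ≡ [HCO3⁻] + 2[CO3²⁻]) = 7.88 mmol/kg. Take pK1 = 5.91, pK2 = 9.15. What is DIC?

CA = [HCO3⁻] + 2[CO3²⁻] = (α₁ + 2α₂)·DIC
At pH 6.92: [H⁺]/K1 = 10^-1.01 = 0.097724, K2/[H⁺] = 10^-2.23 = 0.0058884
α₁ = 1/(1 + 0.097724 + 0.0058884) = 1/1.1036 = 0.9061; α₂ = α₁·K2/[H⁺] = 0.005336
α₁ + 2α₂ = 0.9168
DIC = CA / (α₁ + 2α₂) = 7.88 / 0.9168 = 8.60 mmol/kg

DIC = 8.60 mmol/kg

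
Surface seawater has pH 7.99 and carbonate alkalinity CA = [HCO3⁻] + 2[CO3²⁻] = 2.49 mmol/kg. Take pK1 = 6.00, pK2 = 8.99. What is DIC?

CA = [HCO3⁻] + 2[CO3²⁻] = (α₁ + 2α₂)·DIC
At pH 7.99: [H⁺]/K1 = 10^-1.99 = 0.010233, K2/[H⁺] = 10^-1.00 = 0.10000
α₁ = 1/(1 + 0.010233 + 0.10000) = 1/1.1102 = 0.9007; α₂ = α₁·K2/[H⁺] = 0.09007
α₁ + 2α₂ = 1.0809
DIC = CA / (α₁ + 2α₂) = 2.49 / 1.0809 = 2.30 mmol/kg

DIC = 2.30 mmol/kg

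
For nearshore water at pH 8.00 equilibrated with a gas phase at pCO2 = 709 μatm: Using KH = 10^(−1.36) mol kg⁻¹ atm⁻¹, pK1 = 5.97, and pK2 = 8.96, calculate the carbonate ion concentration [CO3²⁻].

[CO2*] = KH · pCO2 = 10^(−1.36) × 709×10^-6 = 3.095×10^-5 mol/kg
α₀ = 1/(1 + K1/[H⁺] + K1K2/[H⁺]²) = 1/(1 + 10^+2.03 + 10^+1.07) = 0.008340
DIC = [CO2*]/α₀ = 3.095×10^-5 / 0.008340 = 3.711 mmol/kg
[CO3²⁻] = α₂·DIC; α₂ = 0.09799, so [CO3²⁻] = 0.09799 × 3.711 = 0.364 mmol/kg

[CO3²⁻] = 0.364 mmol/kg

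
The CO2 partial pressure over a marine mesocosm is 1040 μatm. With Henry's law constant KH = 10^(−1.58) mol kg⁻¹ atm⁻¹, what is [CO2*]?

KH = 10^(−1.58) = 2.630×10^-2 mol kg⁻¹ atm⁻¹
[CO2*] = KH · pCO2 = 2.630×10^-2 × 1040×10^-6 atm = 2.74×10^-5 mol/kg

[CO2*] = 27.4 μmol/kg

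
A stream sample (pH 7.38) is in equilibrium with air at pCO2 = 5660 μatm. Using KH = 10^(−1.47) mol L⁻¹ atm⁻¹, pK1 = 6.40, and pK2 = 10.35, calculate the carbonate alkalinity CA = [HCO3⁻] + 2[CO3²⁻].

[CO2*] = KH · pCO2 = 10^(−1.47) × 5660×10^-6 = 1.918×10^-4 mol/L
α₀ = 1/(1 + K1/[H⁺] + K1K2/[H⁺]²) = 1/(1 + 10^+0.98 + 10^-1.99) = 0.09470
DIC = [CO2*]/α₀ = 1.918×10^-4 / 0.09470 = 2.025 mmol/L
CA = (α₁ + 2α₂)·DIC = (0.9043 + 2×0.0009690) × 2.025 = 1.84 mmol/L

CA = 1.84 mmol/L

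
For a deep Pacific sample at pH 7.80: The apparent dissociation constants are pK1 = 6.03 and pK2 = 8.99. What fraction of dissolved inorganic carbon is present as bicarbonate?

α₁ = 0.925

α₁ = 1 / (1 + [H⁺]/K1 + K2/[H⁺]) = 1 / (1 + 10^-1.77 + 10^-1.19)
   = 1 / (1 + 0.016982 + 0.064565) = 1/1.0815 = 0.9246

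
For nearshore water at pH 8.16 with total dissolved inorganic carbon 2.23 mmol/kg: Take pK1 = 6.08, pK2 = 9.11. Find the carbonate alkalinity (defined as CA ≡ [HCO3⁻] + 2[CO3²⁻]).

CA = 2.44 mmol/kg

CA = [HCO3⁻] + 2[CO3²⁻] = (α₁ + 2α₂)·DIC
At pH 8.16: [H⁺]/K1 = 10^-2.08 = 0.0083176, K2/[H⁺] = 10^-0.95 = 0.11220
α₁ = 1/(1 + 0.0083176 + 0.11220) = 1/1.1205 = 0.8924; α₂ = α₁·K2/[H⁺] = 0.1001
α₁ + 2α₂ = 1.0927
CA = 1.0927 × 2.23 = 2.44 mmol/kg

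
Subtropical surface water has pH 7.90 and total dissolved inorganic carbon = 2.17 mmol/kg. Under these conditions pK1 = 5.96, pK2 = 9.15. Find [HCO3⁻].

α₁ = 1 / (1 + [H⁺]/K1 + K2/[H⁺]) = 1 / (1 + 10^-1.94 + 10^-1.25)
   = 1 / (1 + 0.011482 + 0.056234) = 1/1.0677 = 0.9366
[HCO3⁻] = α₁ × DIC = 0.9366 × 2.17 = 2.03 mmol/kg

[HCO3⁻] = 2.03 mmol/kg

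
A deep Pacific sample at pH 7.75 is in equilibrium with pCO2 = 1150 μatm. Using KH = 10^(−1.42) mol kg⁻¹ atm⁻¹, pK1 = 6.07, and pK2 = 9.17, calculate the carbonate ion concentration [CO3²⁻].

[CO2*] = KH · pCO2 = 10^(−1.42) × 1150×10^-6 = 4.372×10^-5 mol/kg
α₀ = 1/(1 + K1/[H⁺] + K1K2/[H⁺]²) = 1/(1 + 10^+1.68 + 10^+0.26) = 0.01973
DIC = [CO2*]/α₀ = 4.372×10^-5 / 0.01973 = 2.216 mmol/kg
[CO3²⁻] = α₂·DIC; α₂ = 0.03590, so [CO3²⁻] = 0.03590 × 2.216 = 0.0796 mmol/kg

[CO3²⁻] = 0.0796 mmol/kg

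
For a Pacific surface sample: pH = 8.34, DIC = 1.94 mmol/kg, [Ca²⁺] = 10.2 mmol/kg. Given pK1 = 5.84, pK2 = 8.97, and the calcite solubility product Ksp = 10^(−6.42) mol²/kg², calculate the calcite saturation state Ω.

α₂ = 1 / (1 + [H⁺]/K2 + [H⁺]²/(K1K2)) = 1 / (1 + 10^+0.63 + 10^-1.87)
   = 1 / (1 + 4.2658 + 0.013490) = 1/5.2793 = 0.1894
[CO3²⁻] = α₂ × DIC = 0.1894 × 1.94 = 0.3675 mmol/kg
Ksp = 10^(−6.42) = 3.802×10^-7
Ω = [Ca²⁺][CO3²⁻]/Ksp = (10.2×10^-3)(3.675×10^-4) / 3.802×10^-7 = 9.86

Ω = 9.86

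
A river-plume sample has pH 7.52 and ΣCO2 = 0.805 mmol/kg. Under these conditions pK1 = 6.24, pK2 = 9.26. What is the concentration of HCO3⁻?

α₁ = 1 / (1 + [H⁺]/K1 + K2/[H⁺]) = 1 / (1 + 10^-1.28 + 10^-1.74)
   = 1 / (1 + 0.052481 + 0.018197) = 1/1.0707 = 0.9340
[HCO3⁻] = α₁ × DIC = 0.9340 × 0.805 = 0.752 mmol/kg

[HCO3⁻] = 0.752 mmol/kg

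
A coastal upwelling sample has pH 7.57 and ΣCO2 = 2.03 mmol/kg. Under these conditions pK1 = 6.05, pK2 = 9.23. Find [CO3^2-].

[CO3²⁻] = 0.0422 mmol/kg

α₂ = 1 / (1 + [H⁺]/K2 + [H⁺]²/(K1K2)) = 1 / (1 + 10^+1.66 + 10^+0.14)
   = 1 / (1 + 45.709 + 1.3804) = 1/48.089 = 0.02079
[CO3²⁻] = α₂ × DIC = 0.02079 × 2.03 = 0.0422 mmol/kg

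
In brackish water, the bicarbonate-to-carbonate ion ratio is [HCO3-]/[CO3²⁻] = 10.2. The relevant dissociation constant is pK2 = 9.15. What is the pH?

pH = 8.14

From K2 = [H⁺][CO3²⁻]/[HCO3-]:  pH = pK2 − log₁₀([HCO3-]/[CO3²⁻])
log₁₀(10.2) = +1.009
pH = 9.15 − (+1.009) = 8.14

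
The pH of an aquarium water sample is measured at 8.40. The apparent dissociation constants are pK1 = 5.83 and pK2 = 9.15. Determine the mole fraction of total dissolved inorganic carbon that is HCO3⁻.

α₁ = 0.847

α₁ = 1 / (1 + [H⁺]/K1 + K2/[H⁺]) = 1 / (1 + 10^-2.57 + 10^-0.75)
   = 1 / (1 + 0.0026915 + 0.17783) = 1/1.1805 = 0.8471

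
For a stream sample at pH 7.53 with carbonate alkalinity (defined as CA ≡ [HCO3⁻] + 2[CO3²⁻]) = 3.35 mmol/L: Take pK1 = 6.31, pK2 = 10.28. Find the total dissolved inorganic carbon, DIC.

DIC = 3.55 mmol/L

CA = [HCO3⁻] + 2[CO3²⁻] = (α₁ + 2α₂)·DIC
At pH 7.53: [H⁺]/K1 = 10^-1.22 = 0.060256, K2/[H⁺] = 10^-2.75 = 0.0017783
α₁ = 1/(1 + 0.060256 + 0.0017783) = 1/1.0620 = 0.9416; α₂ = α₁·K2/[H⁺] = 0.001674
α₁ + 2α₂ = 0.9449
DIC = CA / (α₁ + 2α₂) = 3.35 / 0.9449 = 3.55 mmol/L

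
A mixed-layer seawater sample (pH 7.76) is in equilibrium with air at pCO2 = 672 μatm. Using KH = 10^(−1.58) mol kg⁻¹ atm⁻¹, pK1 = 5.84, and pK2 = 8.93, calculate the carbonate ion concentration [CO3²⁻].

[CO3²⁻] = 0.0994 mmol/kg

[CO2*] = KH · pCO2 = 10^(−1.58) × 672×10^-6 = 1.768×10^-5 mol/kg
α₀ = 1/(1 + K1/[H⁺] + K1K2/[H⁺]²) = 1/(1 + 10^+1.92 + 10^+0.75) = 0.01114
DIC = [CO2*]/α₀ = 1.768×10^-5 / 0.01114 = 1.587 mmol/kg
[CO3²⁻] = α₂·DIC; α₂ = 0.06262, so [CO3²⁻] = 0.06262 × 1.587 = 0.0994 mmol/kg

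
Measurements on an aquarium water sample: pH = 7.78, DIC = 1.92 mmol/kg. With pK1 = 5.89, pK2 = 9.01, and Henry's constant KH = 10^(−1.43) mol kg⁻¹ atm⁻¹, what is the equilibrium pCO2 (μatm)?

α₀ = 1 / (1 + K1/[H⁺] + K1K2/[H⁺]²) = 1 / (1 + 10^+1.89 + 10^+0.66)
   = 1 / (1 + 77.625 + 4.5709) = 1/83.196 = 0.01202
[CO2*] = α₀ × DIC = 0.01202 × 1.92 = 0.02308 mmol/kg
pCO2 = [CO2*]/KH = 2.308×10^-5 / 3.715×10^-2 = 621 μatm

pCO2 = 621 μatm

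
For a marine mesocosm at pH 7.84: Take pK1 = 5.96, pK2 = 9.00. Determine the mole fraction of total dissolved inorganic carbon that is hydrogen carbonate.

α₁ = 0.924

α₁ = 1 / (1 + [H⁺]/K1 + K2/[H⁺]) = 1 / (1 + 10^-1.88 + 10^-1.16)
   = 1 / (1 + 0.013183 + 0.069183) = 1/1.0824 = 0.9239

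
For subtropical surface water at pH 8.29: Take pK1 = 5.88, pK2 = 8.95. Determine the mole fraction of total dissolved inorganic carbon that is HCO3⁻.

α₁ = 0.818

α₁ = 1 / (1 + [H⁺]/K1 + K2/[H⁺]) = 1 / (1 + 10^-2.41 + 10^-0.66)
   = 1 / (1 + 0.0038905 + 0.21878) = 1/1.2227 = 0.8179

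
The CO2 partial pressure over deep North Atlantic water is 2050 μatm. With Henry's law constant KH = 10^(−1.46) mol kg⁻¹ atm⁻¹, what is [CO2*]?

[CO2*] = 71.1 μmol/kg

KH = 10^(−1.46) = 3.467×10^-2 mol kg⁻¹ atm⁻¹
[CO2*] = KH · pCO2 = 3.467×10^-2 × 2050×10^-6 atm = 7.11×10^-5 mol/kg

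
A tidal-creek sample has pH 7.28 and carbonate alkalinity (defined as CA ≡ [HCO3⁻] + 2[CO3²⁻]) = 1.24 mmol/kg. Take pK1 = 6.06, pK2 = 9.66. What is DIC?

CA = [HCO3⁻] + 2[CO3²⁻] = (α₁ + 2α₂)·DIC
At pH 7.28: [H⁺]/K1 = 10^-1.22 = 0.060256, K2/[H⁺] = 10^-2.38 = 0.0041687
α₁ = 1/(1 + 0.060256 + 0.0041687) = 1/1.0644 = 0.9395; α₂ = α₁·K2/[H⁺] = 0.003916
α₁ + 2α₂ = 0.9473
DIC = CA / (α₁ + 2α₂) = 1.24 / 0.9473 = 1.31 mmol/kg

DIC = 1.31 mmol/kg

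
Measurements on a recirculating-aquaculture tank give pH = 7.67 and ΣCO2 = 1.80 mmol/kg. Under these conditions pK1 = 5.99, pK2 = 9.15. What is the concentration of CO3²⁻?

α₂ = 1 / (1 + [H⁺]/K2 + [H⁺]²/(K1K2)) = 1 / (1 + 10^+1.48 + 10^-0.20)
   = 1 / (1 + 30.200 + 0.63096) = 1/31.830 = 0.03142
[CO3²⁻] = α₂ × DIC = 0.03142 × 1.80 = 0.0565 mmol/kg

[CO3²⁻] = 0.0565 mmol/kg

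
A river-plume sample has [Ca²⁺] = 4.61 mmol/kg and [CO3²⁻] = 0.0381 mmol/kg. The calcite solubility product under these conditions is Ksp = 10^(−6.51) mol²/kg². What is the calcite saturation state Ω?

Ksp = 10^(−6.51) = 3.090×10^-7
Ω = [Ca²⁺][CO3²⁻]/Ksp = (4.61×10^-3)(0.0381×10^-3) / 3.090×10^-7 = 0.568

Ω = 0.568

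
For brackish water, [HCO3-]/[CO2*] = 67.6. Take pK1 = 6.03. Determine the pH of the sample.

pH = 7.86

From K1 = [H⁺][HCO3-]/[CO2*]:  pH = pK1 + log₁₀([HCO3-]/[CO2*])
log₁₀(67.6) = +1.830
pH = 6.03 + (+1.830) = 7.86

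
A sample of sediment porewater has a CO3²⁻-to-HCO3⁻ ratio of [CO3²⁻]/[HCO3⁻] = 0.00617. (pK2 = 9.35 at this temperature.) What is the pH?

pH = 7.14

From K2 = [H⁺][CO3²⁻]/[HCO3⁻]:  pH = pK2 + log₁₀([CO3²⁻]/[HCO3⁻])
log₁₀(0.00617) = -2.210
pH = 9.35 + (-2.210) = 7.14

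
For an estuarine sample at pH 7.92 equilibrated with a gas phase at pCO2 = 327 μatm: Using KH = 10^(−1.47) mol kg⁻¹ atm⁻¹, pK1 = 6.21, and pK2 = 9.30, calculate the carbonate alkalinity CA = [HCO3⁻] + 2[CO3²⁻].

[CO2*] = KH · pCO2 = 10^(−1.47) × 327×10^-6 = 1.108×10^-5 mol/kg
α₀ = 1/(1 + K1/[H⁺] + K1K2/[H⁺]²) = 1/(1 + 10^+1.71 + 10^+0.33) = 0.01837
DIC = [CO2*]/α₀ = 1.108×10^-5 / 0.01837 = 0.6030 mmol/kg
CA = (α₁ + 2α₂)·DIC = (0.9423 + 2×0.03928) × 0.6030 = 0.616 mmol/kg

CA = 0.616 mmol/kg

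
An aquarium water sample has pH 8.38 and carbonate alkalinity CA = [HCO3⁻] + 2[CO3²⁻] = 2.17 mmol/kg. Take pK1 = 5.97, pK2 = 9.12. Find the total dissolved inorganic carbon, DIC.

DIC = 1.89 mmol/kg

CA = [HCO3⁻] + 2[CO3²⁻] = (α₁ + 2α₂)·DIC
At pH 8.38: [H⁺]/K1 = 10^-2.41 = 0.0038905, K2/[H⁺] = 10^-0.74 = 0.18197
α₁ = 1/(1 + 0.0038905 + 0.18197) = 1/1.1859 = 0.8433; α₂ = α₁·K2/[H⁺] = 0.1534
α₁ + 2α₂ = 1.1502
DIC = CA / (α₁ + 2α₂) = 2.17 / 1.1502 = 1.89 mmol/kg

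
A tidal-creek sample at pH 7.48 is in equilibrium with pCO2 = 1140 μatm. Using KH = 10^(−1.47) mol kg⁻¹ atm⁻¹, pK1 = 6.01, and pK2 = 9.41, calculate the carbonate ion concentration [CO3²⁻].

[CO3²⁻] = 13.4 μmol/kg

[CO2*] = KH · pCO2 = 10^(−1.47) × 1140×10^-6 = 3.863×10^-5 mol/kg
α₀ = 1/(1 + K1/[H⁺] + K1K2/[H⁺]²) = 1/(1 + 10^+1.47 + 10^-0.46) = 0.03241
DIC = [CO2*]/α₀ = 3.863×10^-5 / 0.03241 = 1.192 mmol/kg
[CO3²⁻] = α₂·DIC; α₂ = 0.01124, so [CO3²⁻] = 0.01124 × 1.192 = 0.0134 mmol/kg = 13.4 μmol/kg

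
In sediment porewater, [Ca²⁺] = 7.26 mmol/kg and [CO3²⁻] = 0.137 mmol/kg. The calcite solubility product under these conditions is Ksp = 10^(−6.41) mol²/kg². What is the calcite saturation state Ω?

Ksp = 10^(−6.41) = 3.890×10^-7
Ω = [Ca²⁺][CO3²⁻]/Ksp = (7.26×10^-3)(0.137×10^-3) / 3.890×10^-7 = 2.56

Ω = 2.56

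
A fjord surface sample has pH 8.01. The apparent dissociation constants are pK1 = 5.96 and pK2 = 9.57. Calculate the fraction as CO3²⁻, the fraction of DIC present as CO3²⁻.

α₂ = 1 / (1 + [H⁺]/K2 + [H⁺]²/(K1K2)) = 1 / (1 + 10^+1.56 + 10^-0.49)
   = 1 / (1 + 36.308 + 0.32359) = 1/37.631 = 0.02657

α₂ = 0.0266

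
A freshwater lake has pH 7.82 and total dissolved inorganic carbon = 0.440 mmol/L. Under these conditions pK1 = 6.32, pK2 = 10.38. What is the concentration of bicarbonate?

[HCO3⁻] = 0.425 mmol/L

α₁ = 1 / (1 + [H⁺]/K1 + K2/[H⁺]) = 1 / (1 + 10^-1.50 + 10^-2.56)
   = 1 / (1 + 0.031623 + 0.0027542) = 1/1.0344 = 0.9668
[HCO3⁻] = α₁ × DIC = 0.9668 × 0.440 = 0.425 mmol/L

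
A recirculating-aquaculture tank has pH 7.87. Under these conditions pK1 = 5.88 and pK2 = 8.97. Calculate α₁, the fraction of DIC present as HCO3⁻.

α₁ = 0.918

α₁ = 1 / (1 + [H⁺]/K1 + K2/[H⁺]) = 1 / (1 + 10^-1.99 + 10^-1.10)
   = 1 / (1 + 0.010233 + 0.079433) = 1/1.0897 = 0.9177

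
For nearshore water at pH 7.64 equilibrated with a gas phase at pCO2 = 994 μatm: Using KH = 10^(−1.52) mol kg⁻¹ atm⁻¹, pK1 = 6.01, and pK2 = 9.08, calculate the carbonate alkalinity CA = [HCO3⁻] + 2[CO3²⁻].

[CO2*] = KH · pCO2 = 10^(−1.52) × 994×10^-6 = 3.002×10^-5 mol/kg
α₀ = 1/(1 + K1/[H⁺] + K1K2/[H⁺]²) = 1/(1 + 10^+1.63 + 10^+0.19) = 0.02212
DIC = [CO2*]/α₀ = 3.002×10^-5 / 0.02212 = 1.357 mmol/kg
CA = (α₁ + 2α₂)·DIC = (0.9436 + 2×0.03426) × 1.357 = 1.37 mmol/kg

CA = 1.37 mmol/kg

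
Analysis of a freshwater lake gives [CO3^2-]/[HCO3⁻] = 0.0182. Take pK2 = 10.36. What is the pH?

pH = 8.62

From K2 = [H⁺][CO3^2-]/[HCO3⁻]:  pH = pK2 + log₁₀([CO3^2-]/[HCO3⁻])
log₁₀(0.0182) = -1.740
pH = 10.36 + (-1.740) = 8.62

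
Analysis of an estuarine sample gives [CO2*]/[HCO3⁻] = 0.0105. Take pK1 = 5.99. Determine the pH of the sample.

From K1 = [H⁺][HCO3⁻]/[CO2*]:  pH = pK1 − log₁₀([CO2*]/[HCO3⁻])
log₁₀(0.0105) = -1.979
pH = 5.99 − (-1.979) = 7.97

pH = 7.97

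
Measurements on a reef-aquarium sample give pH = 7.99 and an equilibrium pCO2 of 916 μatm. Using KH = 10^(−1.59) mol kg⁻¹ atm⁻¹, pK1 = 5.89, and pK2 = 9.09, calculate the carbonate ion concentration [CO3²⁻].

[CO2*] = KH · pCO2 = 10^(−1.59) × 916×10^-6 = 2.354×10^-5 mol/kg
α₀ = 1/(1 + K1/[H⁺] + K1K2/[H⁺]²) = 1/(1 + 10^+2.10 + 10^+1.00) = 0.007305
DIC = [CO2*]/α₀ = 2.354×10^-5 / 0.007305 = 3.223 mmol/kg
[CO3²⁻] = α₂·DIC; α₂ = 0.07305, so [CO3²⁻] = 0.07305 × 3.223 = 0.235 mmol/kg

[CO3²⁻] = 0.235 mmol/kg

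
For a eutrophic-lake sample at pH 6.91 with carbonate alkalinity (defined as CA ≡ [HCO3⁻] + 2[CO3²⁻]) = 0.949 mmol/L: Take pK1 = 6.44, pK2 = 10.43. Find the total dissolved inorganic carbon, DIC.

CA = [HCO3⁻] + 2[CO3²⁻] = (α₁ + 2α₂)·DIC
At pH 6.91: [H⁺]/K1 = 10^-0.47 = 0.33884, K2/[H⁺] = 10^-3.52 = 0.00030200
α₁ = 1/(1 + 0.33884 + 0.00030200) = 1/1.3391 = 0.7467; α₂ = α₁·K2/[H⁺] = 0.0002255
α₁ + 2α₂ = 0.7472
DIC = CA / (α₁ + 2α₂) = 0.949 / 0.7472 = 1.27 mmol/L

DIC = 1.27 mmol/L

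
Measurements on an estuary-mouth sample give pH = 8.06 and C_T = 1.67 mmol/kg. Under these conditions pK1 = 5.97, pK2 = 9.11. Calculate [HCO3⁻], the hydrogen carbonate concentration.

[HCO3⁻] = 1.52 mmol/kg

α₁ = 1 / (1 + [H⁺]/K1 + K2/[H⁺]) = 1 / (1 + 10^-2.09 + 10^-1.05)
   = 1 / (1 + 0.0081283 + 0.089125) = 1/1.0973 = 0.9114
[HCO3⁻] = α₁ × DIC = 0.9114 × 1.67 = 1.52 mmol/kg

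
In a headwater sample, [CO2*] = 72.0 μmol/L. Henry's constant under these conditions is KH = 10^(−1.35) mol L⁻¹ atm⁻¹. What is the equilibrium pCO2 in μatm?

KH = 10^(−1.35) = 4.467×10^-2 mol L⁻¹ atm⁻¹
pCO2 = [CO2*]/KH = 72.0×10^-6 / 4.467×10^-2 = 1.61×10^-3 atm = 1610 μatm

pCO2 = 1610 μatm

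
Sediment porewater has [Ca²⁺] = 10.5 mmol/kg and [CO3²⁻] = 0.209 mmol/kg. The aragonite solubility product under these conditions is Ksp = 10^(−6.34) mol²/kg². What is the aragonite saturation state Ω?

Ksp = 10^(−6.34) = 4.571×10^-7
Ω = [Ca²⁺][CO3²⁻]/Ksp = (10.5×10^-3)(0.209×10^-3) / 4.571×10^-7 = 4.80

Ω = 4.80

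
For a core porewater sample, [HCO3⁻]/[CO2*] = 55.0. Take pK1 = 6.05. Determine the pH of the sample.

pH = 7.79

From K1 = [H⁺][HCO3⁻]/[CO2*]:  pH = pK1 + log₁₀([HCO3⁻]/[CO2*])
log₁₀(55.0) = +1.740
pH = 6.05 + (+1.740) = 7.79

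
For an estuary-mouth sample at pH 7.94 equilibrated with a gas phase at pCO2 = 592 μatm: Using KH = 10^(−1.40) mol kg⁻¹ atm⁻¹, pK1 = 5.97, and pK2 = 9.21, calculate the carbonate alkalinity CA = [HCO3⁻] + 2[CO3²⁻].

[CO2*] = KH · pCO2 = 10^(−1.40) × 592×10^-6 = 2.357×10^-5 mol/kg
α₀ = 1/(1 + K1/[H⁺] + K1K2/[H⁺]²) = 1/(1 + 10^+1.97 + 10^+0.70) = 0.01007
DIC = [CO2*]/α₀ = 2.357×10^-5 / 0.01007 = 2.341 mmol/kg
CA = (α₁ + 2α₂)·DIC = (0.9395 + 2×0.05045) × 2.341 = 2.44 mmol/kg

CA = 2.44 mmol/kg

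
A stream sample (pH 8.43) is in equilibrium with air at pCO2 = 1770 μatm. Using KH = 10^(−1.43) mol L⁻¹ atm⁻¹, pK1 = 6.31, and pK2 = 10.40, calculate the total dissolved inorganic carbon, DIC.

[CO2*] = KH · pCO2 = 10^(−1.43) × 1770×10^-6 = 6.576×10^-5 mol/L
α₀ = 1/(1 + K1/[H⁺] + K1K2/[H⁺]²) = 1/(1 + 10^+2.12 + 10^+0.15) = 0.007449
DIC = [CO2*]/α₀ = 6.576×10^-5 / 0.007449 = 8.83 mmol/L

DIC = 8.83 mmol/L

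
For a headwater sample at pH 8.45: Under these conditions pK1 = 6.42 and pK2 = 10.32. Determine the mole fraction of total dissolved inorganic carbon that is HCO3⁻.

α₁ = 0.978

α₁ = 1 / (1 + [H⁺]/K1 + K2/[H⁺]) = 1 / (1 + 10^-2.03 + 10^-1.87)
   = 1 / (1 + 0.0093325 + 0.013490) = 1/1.0228 = 0.9777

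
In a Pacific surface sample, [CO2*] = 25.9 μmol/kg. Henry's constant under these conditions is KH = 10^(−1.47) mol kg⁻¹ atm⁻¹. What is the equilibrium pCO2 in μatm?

KH = 10^(−1.47) = 3.388×10^-2 mol kg⁻¹ atm⁻¹
pCO2 = [CO2*]/KH = 25.9×10^-6 / 3.388×10^-2 = 7.64×10^-4 atm = 764 μatm

pCO2 = 764 μatm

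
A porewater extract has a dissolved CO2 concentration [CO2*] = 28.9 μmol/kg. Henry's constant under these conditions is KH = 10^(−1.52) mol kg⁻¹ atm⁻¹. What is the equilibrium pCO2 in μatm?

KH = 10^(−1.52) = 3.020×10^-2 mol kg⁻¹ atm⁻¹
pCO2 = [CO2*]/KH = 28.9×10^-6 / 3.020×10^-2 = 9.57×10^-4 atm = 957 μatm

pCO2 = 957 μatm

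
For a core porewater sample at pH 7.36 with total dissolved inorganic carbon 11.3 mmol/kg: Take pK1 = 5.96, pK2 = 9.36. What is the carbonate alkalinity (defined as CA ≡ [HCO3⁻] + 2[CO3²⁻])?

CA = 11.0 mmol/kg

CA = [HCO3⁻] + 2[CO3²⁻] = (α₁ + 2α₂)·DIC
At pH 7.36: [H⁺]/K1 = 10^-1.40 = 0.039811, K2/[H⁺] = 10^-2.00 = 0.010000
α₁ = 1/(1 + 0.039811 + 0.010000) = 1/1.0498 = 0.9526; α₂ = α₁·K2/[H⁺] = 0.009526
α₁ + 2α₂ = 0.9716
CA = 0.9716 × 11.3 = 11.0 mmol/kg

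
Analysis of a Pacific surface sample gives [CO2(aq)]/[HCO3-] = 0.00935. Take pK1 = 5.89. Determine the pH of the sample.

pH = 7.92

From K1 = [H⁺][HCO3-]/[CO2(aq)]:  pH = pK1 − log₁₀([CO2(aq)]/[HCO3-])
log₁₀(0.00935) = -2.029
pH = 5.89 − (-2.029) = 7.92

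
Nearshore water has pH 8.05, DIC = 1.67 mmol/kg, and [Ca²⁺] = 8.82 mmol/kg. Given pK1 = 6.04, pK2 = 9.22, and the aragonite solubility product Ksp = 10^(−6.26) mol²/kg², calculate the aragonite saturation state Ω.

α₂ = 1 / (1 + [H⁺]/K2 + [H⁺]²/(K1K2)) = 1 / (1 + 10^+1.17 + 10^-0.84)
   = 1 / (1 + 14.791 + 0.14454) = 1/15.936 = 0.06275
[CO3²⁻] = α₂ × DIC = 0.06275 × 1.67 = 0.1048 mmol/kg
Ksp = 10^(−6.26) = 5.495×10^-7
Ω = [Ca²⁺][CO3²⁻]/Ksp = (8.82×10^-3)(1.048×10^-4) / 5.495×10^-7 = 1.68

Ω = 1.68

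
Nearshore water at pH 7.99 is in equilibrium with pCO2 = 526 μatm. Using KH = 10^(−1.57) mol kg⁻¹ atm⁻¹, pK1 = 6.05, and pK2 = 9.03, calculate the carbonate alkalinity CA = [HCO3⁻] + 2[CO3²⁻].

[CO2*] = KH · pCO2 = 10^(−1.57) × 526×10^-6 = 1.416×10^-5 mol/kg
α₀ = 1/(1 + K1/[H⁺] + K1K2/[H⁺]²) = 1/(1 + 10^+1.94 + 10^+0.90) = 0.01041
DIC = [CO2*]/α₀ = 1.416×10^-5 / 0.01041 = 1.360 mmol/kg
CA = (α₁ + 2α₂)·DIC = (0.9069 + 2×0.08271) × 1.360 = 1.46 mmol/kg

CA = 1.46 mmol/kg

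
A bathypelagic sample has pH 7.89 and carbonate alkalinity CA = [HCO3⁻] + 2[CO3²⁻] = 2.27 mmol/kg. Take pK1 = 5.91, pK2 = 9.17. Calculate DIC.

DIC = 2.18 mmol/kg

CA = [HCO3⁻] + 2[CO3²⁻] = (α₁ + 2α₂)·DIC
At pH 7.89: [H⁺]/K1 = 10^-1.98 = 0.010471, K2/[H⁺] = 10^-1.28 = 0.052481
α₁ = 1/(1 + 0.010471 + 0.052481) = 1/1.0630 = 0.9408; α₂ = α₁·K2/[H⁺] = 0.04937
α₁ + 2α₂ = 1.0395
DIC = CA / (α₁ + 2α₂) = 2.27 / 1.0395 = 2.18 mmol/kg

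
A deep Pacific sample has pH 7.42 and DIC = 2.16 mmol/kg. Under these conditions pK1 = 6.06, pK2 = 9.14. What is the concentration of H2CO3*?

α₀ = 1 / (1 + K1/[H⁺] + K1K2/[H⁺]²) = 1 / (1 + 10^+1.36 + 10^-0.36)
   = 1 / (1 + 22.909 + 0.43652) = 1/24.345 = 0.04108
[CO2*] = α₀ × DIC = 0.04108 × 2.16 = 0.0887 mmol/kg

[CO2*] = 0.0887 mmol/kg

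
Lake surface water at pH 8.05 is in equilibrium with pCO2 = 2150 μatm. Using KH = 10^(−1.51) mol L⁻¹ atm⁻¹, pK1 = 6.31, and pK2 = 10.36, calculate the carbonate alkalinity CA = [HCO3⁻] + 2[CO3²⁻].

CA = 3.69 mmol/L

[CO2*] = KH · pCO2 = 10^(−1.51) × 2150×10^-6 = 6.644×10^-5 mol/L
α₀ = 1/(1 + K1/[H⁺] + K1K2/[H⁺]²) = 1/(1 + 10^+1.74 + 10^-0.57) = 0.01779
DIC = [CO2*]/α₀ = 6.644×10^-5 / 0.01779 = 3.736 mmol/L
CA = (α₁ + 2α₂)·DIC = (0.9774 + 2×0.004787) × 3.736 = 3.69 mmol/L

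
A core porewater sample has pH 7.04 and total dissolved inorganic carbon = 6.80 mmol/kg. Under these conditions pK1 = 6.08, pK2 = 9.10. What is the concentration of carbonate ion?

α₂ = 1 / (1 + [H⁺]/K2 + [H⁺]²/(K1K2)) = 1 / (1 + 10^+2.06 + 10^+1.10)
   = 1 / (1 + 114.82 + 12.589) = 1/128.40 = 0.007788
[CO3²⁻] = α₂ × DIC = 0.007788 × 6.80 = 0.0530 mmol/kg

[CO3²⁻] = 0.0530 mmol/kg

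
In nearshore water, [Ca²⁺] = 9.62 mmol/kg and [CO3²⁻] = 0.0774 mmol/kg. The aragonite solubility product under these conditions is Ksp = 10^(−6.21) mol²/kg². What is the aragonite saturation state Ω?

Ksp = 10^(−6.21) = 6.166×10^-7
Ω = [Ca²⁺][CO3²⁻]/Ksp = (9.62×10^-3)(0.0774×10^-3) / 6.166×10^-7 = 1.21

Ω = 1.21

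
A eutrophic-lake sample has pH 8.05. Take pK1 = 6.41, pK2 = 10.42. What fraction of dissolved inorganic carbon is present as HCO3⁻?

α₁ = 0.974

α₁ = 1 / (1 + [H⁺]/K1 + K2/[H⁺]) = 1 / (1 + 10^-1.64 + 10^-2.37)
   = 1 / (1 + 0.022909 + 0.0042658) = 1/1.0272 = 0.9735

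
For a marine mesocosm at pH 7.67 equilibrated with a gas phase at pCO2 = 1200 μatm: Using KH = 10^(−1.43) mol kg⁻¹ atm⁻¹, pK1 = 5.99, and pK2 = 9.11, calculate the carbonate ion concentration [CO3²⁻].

[CO2*] = KH · pCO2 = 10^(−1.43) × 1200×10^-6 = 4.458×10^-5 mol/kg
α₀ = 1/(1 + K1/[H⁺] + K1K2/[H⁺]²) = 1/(1 + 10^+1.68 + 10^+0.24) = 0.01976
DIC = [CO2*]/α₀ = 4.458×10^-5 / 0.01976 = 2.256 mmol/kg
[CO3²⁻] = α₂·DIC; α₂ = 0.03434, so [CO3²⁻] = 0.03434 × 2.256 = 0.0775 mmol/kg

[CO3²⁻] = 0.0775 mmol/kg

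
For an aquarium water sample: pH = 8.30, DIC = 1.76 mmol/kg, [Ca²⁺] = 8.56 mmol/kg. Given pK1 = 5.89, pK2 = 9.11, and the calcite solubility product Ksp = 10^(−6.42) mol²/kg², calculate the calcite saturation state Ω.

Ω = 5.30

α₂ = 1 / (1 + [H⁺]/K2 + [H⁺]²/(K1K2)) = 1 / (1 + 10^+0.81 + 10^-1.60)
   = 1 / (1 + 6.4565 + 0.025119) = 1/7.4817 = 0.1337
[CO3²⁻] = α₂ × DIC = 0.1337 × 1.76 = 0.2352 mmol/kg
Ksp = 10^(−6.42) = 3.802×10^-7
Ω = [Ca²⁺][CO3²⁻]/Ksp = (8.56×10^-3)(2.352×10^-4) / 3.802×10^-7 = 5.30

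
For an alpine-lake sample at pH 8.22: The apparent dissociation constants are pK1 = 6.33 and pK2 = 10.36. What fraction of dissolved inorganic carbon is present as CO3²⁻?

α₂ = 0.00710

α₂ = 1 / (1 + [H⁺]/K2 + [H⁺]²/(K1K2)) = 1 / (1 + 10^+2.14 + 10^+0.25)
   = 1 / (1 + 138.04 + 1.7783) = 1/140.82 = 0.007101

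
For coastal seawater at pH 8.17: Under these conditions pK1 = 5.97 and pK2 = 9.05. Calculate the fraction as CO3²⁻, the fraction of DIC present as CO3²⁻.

α₂ = 0.116

α₂ = 1 / (1 + [H⁺]/K2 + [H⁺]²/(K1K2)) = 1 / (1 + 10^+0.88 + 10^-1.32)
   = 1 / (1 + 7.5858 + 0.047863) = 1/8.6336 = 0.1158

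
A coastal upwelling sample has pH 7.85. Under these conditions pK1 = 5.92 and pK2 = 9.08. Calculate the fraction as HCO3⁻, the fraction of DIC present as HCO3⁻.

α₁ = 0.934

α₁ = 1 / (1 + [H⁺]/K1 + K2/[H⁺]) = 1 / (1 + 10^-1.93 + 10^-1.23)
   = 1 / (1 + 0.011749 + 0.058884) = 1/1.0706 = 0.9340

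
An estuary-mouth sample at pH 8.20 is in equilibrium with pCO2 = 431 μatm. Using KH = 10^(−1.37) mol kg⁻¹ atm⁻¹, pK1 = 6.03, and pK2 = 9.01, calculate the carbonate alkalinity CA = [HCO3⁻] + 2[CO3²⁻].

CA = 3.56 mmol/kg

[CO2*] = KH · pCO2 = 10^(−1.37) × 431×10^-6 = 1.839×10^-5 mol/kg
α₀ = 1/(1 + K1/[H⁺] + K1K2/[H⁺]²) = 1/(1 + 10^+2.17 + 10^+1.36) = 0.005820
DIC = [CO2*]/α₀ = 1.839×10^-5 / 0.005820 = 3.159 mmol/kg
CA = (α₁ + 2α₂)·DIC = (0.8609 + 2×0.1333) × 3.159 = 3.56 mmol/kg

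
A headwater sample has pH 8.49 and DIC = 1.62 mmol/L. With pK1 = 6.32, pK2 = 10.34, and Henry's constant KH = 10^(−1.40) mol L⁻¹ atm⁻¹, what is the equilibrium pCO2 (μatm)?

pCO2 = 269 μatm

α₀ = 1 / (1 + K1/[H⁺] + K1K2/[H⁺]²) = 1 / (1 + 10^+2.17 + 10^+0.32)
   = 1 / (1 + 147.91 + 2.0893) = 1/151.00 = 0.006623
[CO2*] = α₀ × DIC = 0.006623 × 1.62 = 0.01073 mmol/L = 10.73 μmol/L
pCO2 = [CO2*]/KH = 1.073×10^-5 / 3.981×10^-2 = 269 μatm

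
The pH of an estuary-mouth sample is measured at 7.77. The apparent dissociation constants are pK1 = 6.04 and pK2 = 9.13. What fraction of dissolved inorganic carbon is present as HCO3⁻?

α₁ = 1 / (1 + [H⁺]/K1 + K2/[H⁺]) = 1 / (1 + 10^-1.73 + 10^-1.36)
   = 1 / (1 + 0.018621 + 0.043652) = 1/1.0623 = 0.9414

α₁ = 0.941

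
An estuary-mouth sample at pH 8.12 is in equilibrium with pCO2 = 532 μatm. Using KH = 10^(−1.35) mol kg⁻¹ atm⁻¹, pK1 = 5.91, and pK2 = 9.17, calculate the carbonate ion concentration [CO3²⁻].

[CO2*] = KH · pCO2 = 10^(−1.35) × 532×10^-6 = 2.376×10^-5 mol/kg
α₀ = 1/(1 + K1/[H⁺] + K1K2/[H⁺]²) = 1/(1 + 10^+2.21 + 10^+1.16) = 0.005630
DIC = [CO2*]/α₀ = 2.376×10^-5 / 0.005630 = 4.221 mmol/kg
[CO3²⁻] = α₂·DIC; α₂ = 0.08137, so [CO3²⁻] = 0.08137 × 4.221 = 0.343 mmol/kg

[CO3²⁻] = 0.343 mmol/kg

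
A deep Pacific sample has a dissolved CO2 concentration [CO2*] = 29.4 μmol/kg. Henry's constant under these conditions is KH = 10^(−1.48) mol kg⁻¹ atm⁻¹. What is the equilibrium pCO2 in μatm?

KH = 10^(−1.48) = 3.311×10^-2 mol kg⁻¹ atm⁻¹
pCO2 = [CO2*]/KH = 29.4×10^-6 / 3.311×10^-2 = 8.88×10^-4 atm = 888 μatm

pCO2 = 888 μatm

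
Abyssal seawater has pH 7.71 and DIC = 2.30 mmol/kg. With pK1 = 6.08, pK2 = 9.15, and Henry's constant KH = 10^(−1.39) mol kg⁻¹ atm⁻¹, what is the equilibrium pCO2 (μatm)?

pCO2 = 1250 μatm

α₀ = 1 / (1 + K1/[H⁺] + K1K2/[H⁺]²) = 1 / (1 + 10^+1.63 + 10^+0.19)
   = 1 / (1 + 42.658 + 1.5488) = 1/45.207 = 0.02212
[CO2*] = α₀ × DIC = 0.02212 × 2.30 = 0.05088 mmol/kg
pCO2 = [CO2*]/KH = 5.088×10^-5 / 4.074×10^-2 = 1250 μatm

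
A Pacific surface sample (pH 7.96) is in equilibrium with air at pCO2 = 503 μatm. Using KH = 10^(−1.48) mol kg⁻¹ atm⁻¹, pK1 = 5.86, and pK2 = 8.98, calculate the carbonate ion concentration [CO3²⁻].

[CO2*] = KH · pCO2 = 10^(−1.48) × 503×10^-6 = 1.666×10^-5 mol/kg
α₀ = 1/(1 + K1/[H⁺] + K1K2/[H⁺]²) = 1/(1 + 10^+2.10 + 10^+1.08) = 0.007199
DIC = [CO2*]/α₀ = 1.666×10^-5 / 0.007199 = 2.314 mmol/kg
[CO3²⁻] = α₂·DIC; α₂ = 0.08655, so [CO3²⁻] = 0.08655 × 2.314 = 0.200 mmol/kg

[CO3²⁻] = 0.200 mmol/kg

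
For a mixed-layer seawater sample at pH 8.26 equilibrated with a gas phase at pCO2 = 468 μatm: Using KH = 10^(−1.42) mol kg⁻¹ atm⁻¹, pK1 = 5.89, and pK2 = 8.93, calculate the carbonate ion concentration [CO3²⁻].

[CO2*] = KH · pCO2 = 10^(−1.42) × 468×10^-6 = 1.779×10^-5 mol/kg
α₀ = 1/(1 + K1/[H⁺] + K1K2/[H⁺]²) = 1/(1 + 10^+2.37 + 10^+1.70) = 0.003502
DIC = [CO2*]/α₀ = 1.779×10^-5 / 0.003502 = 5.081 mmol/kg
[CO3²⁻] = α₂·DIC; α₂ = 0.1755, so [CO3²⁻] = 0.1755 × 5.081 = 0.892 mmol/kg

[CO3²⁻] = 0.892 mmol/kg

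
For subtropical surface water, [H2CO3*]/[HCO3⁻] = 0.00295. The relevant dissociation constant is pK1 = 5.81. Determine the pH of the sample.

From K1 = [H⁺][HCO3⁻]/[H2CO3*]:  pH = pK1 − log₁₀([H2CO3*]/[HCO3⁻])
log₁₀(0.00295) = -2.530
pH = 5.81 − (-2.530) = 8.34

pH = 8.34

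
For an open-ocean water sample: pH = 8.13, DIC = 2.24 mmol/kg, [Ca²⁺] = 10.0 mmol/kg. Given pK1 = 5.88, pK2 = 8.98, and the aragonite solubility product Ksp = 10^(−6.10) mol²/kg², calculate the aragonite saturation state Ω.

α₂ = 1 / (1 + [H⁺]/K2 + [H⁺]²/(K1K2)) = 1 / (1 + 10^+0.85 + 10^-1.40)
   = 1 / (1 + 7.0795 + 0.039811) = 1/8.1193 = 0.1232
[CO3²⁻] = α₂ × DIC = 0.1232 × 2.24 = 0.2759 mmol/kg
Ksp = 10^(−6.10) = 7.943×10^-7
Ω = [Ca²⁺][CO3²⁻]/Ksp = (10.0×10^-3)(2.759×10^-4) / 7.943×10^-7 = 3.47

Ω = 3.47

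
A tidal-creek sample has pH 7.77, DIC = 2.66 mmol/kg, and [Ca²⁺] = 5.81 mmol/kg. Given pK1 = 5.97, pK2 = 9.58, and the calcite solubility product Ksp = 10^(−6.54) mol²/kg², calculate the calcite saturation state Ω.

Ω = 0.805

α₂ = 1 / (1 + [H⁺]/K2 + [H⁺]²/(K1K2)) = 1 / (1 + 10^+1.81 + 10^+0.01)
   = 1 / (1 + 64.565 + 1.0233) = 1/66.589 = 0.01502
[CO3²⁻] = α₂ × DIC = 0.01502 × 2.66 = 0.03995 mmol/kg
Ksp = 10^(−6.54) = 2.884×10^-7
Ω = [Ca²⁺][CO3²⁻]/Ksp = (5.81×10^-3)(3.995×10^-5) / 2.884×10^-7 = 0.805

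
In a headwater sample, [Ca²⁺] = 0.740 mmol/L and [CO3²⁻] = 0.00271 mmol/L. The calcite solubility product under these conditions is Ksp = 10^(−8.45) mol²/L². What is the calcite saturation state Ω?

Ksp = 10^(−8.45) = 3.548×10^-9
Ω = [Ca²⁺][CO3²⁻]/Ksp = (0.740×10^-3)(0.00271×10^-3) / 3.548×10^-9 = 0.565

Ω = 0.565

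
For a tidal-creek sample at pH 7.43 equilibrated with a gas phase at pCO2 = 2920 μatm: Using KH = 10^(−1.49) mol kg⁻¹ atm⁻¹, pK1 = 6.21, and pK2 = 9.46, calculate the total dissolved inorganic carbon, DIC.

DIC = 1.68 mmol/kg

[CO2*] = KH · pCO2 = 10^(−1.49) × 2920×10^-6 = 9.449×10^-5 mol/kg
α₀ = 1/(1 + K1/[H⁺] + K1K2/[H⁺]²) = 1/(1 + 10^+1.22 + 10^-0.81) = 0.05634
DIC = [CO2*]/α₀ = 9.449×10^-5 / 0.05634 = 1.68 mmol/kg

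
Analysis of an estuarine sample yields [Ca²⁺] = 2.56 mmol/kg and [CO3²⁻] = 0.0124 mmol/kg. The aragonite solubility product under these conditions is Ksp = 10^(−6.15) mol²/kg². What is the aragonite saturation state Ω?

Ksp = 10^(−6.15) = 7.079×10^-7
Ω = [Ca²⁺][CO3²⁻]/Ksp = (2.56×10^-3)(0.0124×10^-3) / 7.079×10^-7 = 0.0448

Ω = 0.0448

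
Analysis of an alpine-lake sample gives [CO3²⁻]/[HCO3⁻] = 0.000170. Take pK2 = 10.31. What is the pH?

From K2 = [H⁺][CO3²⁻]/[HCO3⁻]:  pH = pK2 + log₁₀([CO3²⁻]/[HCO3⁻])
log₁₀(0.000170) = -3.770
pH = 10.31 + (-3.770) = 6.54

pH = 6.54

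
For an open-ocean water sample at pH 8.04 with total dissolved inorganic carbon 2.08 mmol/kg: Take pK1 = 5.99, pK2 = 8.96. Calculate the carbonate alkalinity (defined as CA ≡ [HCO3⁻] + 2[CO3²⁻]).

CA = [HCO3⁻] + 2[CO3²⁻] = (α₁ + 2α₂)·DIC
At pH 8.04: [H⁺]/K1 = 10^-2.05 = 0.0089125, K2/[H⁺] = 10^-0.92 = 0.12023
α₁ = 1/(1 + 0.0089125 + 0.12023) = 1/1.1291 = 0.8856; α₂ = α₁·K2/[H⁺] = 0.1065
α₁ + 2α₂ = 1.0986
CA = 1.0986 × 2.08 = 2.29 mmol/kg

CA = 2.29 mmol/kg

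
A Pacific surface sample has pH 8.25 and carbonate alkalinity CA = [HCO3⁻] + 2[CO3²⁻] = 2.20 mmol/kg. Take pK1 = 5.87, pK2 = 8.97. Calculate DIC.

DIC = 1.90 mmol/kg

CA = [HCO3⁻] + 2[CO3²⁻] = (α₁ + 2α₂)·DIC
At pH 8.25: [H⁺]/K1 = 10^-2.38 = 0.0041687, K2/[H⁺] = 10^-0.72 = 0.19055
α₁ = 1/(1 + 0.0041687 + 0.19055) = 1/1.1947 = 0.8370; α₂ = α₁·K2/[H⁺] = 0.1595
α₁ + 2α₂ = 1.1560
DIC = CA / (α₁ + 2α₂) = 2.20 / 1.1560 = 1.90 mmol/kg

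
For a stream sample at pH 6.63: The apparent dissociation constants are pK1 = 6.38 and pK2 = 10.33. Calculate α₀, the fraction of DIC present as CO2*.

α₀ = 0.360

α₀ = 1 / (1 + K1/[H⁺] + K1K2/[H⁺]²) = 1 / (1 + 10^+0.25 + 10^-3.45)
   = 1 / (1 + 1.7783 + 0.00035481) = 1/2.7786 = 0.3599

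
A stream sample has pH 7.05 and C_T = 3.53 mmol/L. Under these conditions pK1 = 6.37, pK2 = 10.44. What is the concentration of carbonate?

α₂ = 1 / (1 + [H⁺]/K2 + [H⁺]²/(K1K2)) = 1 / (1 + 10^+3.39 + 10^+2.71)
   = 1 / (1 + 2454.7 + 512.86) = 1/2968.6 = 0.0003369
[CO3²⁻] = α₂ × DIC = 0.0003369 × 3.53 = 0.00119 mmol/L = 1.19 μmol/L

[CO3²⁻] = 1.19 μmol/L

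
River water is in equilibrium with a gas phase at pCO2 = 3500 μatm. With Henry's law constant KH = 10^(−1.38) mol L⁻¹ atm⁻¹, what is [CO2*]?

KH = 10^(−1.38) = 4.169×10^-2 mol L⁻¹ atm⁻¹
[CO2*] = KH · pCO2 = 4.169×10^-2 × 3500×10^-6 atm = 1.46×10^-4 mol/L

[CO2*] = 146 μmol/L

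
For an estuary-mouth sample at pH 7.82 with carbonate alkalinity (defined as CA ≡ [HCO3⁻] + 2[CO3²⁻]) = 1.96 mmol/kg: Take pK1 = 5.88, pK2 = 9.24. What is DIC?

CA = [HCO3⁻] + 2[CO3²⁻] = (α₁ + 2α₂)·DIC
At pH 7.82: [H⁺]/K1 = 10^-1.94 = 0.011482, K2/[H⁺] = 10^-1.42 = 0.038019
α₁ = 1/(1 + 0.011482 + 0.038019) = 1/1.0495 = 0.9528; α₂ = α₁·K2/[H⁺] = 0.03623
α₁ + 2α₂ = 1.0253
DIC = CA / (α₁ + 2α₂) = 1.96 / 1.0253 = 1.91 mmol/kg

DIC = 1.91 mmol/kg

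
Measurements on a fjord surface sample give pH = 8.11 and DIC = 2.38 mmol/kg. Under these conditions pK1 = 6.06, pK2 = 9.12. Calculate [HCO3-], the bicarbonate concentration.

α₁ = 1 / (1 + [H⁺]/K1 + K2/[H⁺]) = 1 / (1 + 10^-2.05 + 10^-1.01)
   = 1 / (1 + 0.0089125 + 0.097724) = 1/1.1066 = 0.9036
[HCO3⁻] = α₁ × DIC = 0.9036 × 2.38 = 2.15 mmol/kg

[HCO3⁻] = 2.15 mmol/kg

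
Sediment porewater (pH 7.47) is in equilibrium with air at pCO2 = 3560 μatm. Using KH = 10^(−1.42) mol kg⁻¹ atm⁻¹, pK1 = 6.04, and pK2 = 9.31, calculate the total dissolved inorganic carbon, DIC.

DIC = 3.83 mmol/kg

[CO2*] = KH · pCO2 = 10^(−1.42) × 3560×10^-6 = 1.353×10^-4 mol/kg
α₀ = 1/(1 + K1/[H⁺] + K1K2/[H⁺]²) = 1/(1 + 10^+1.43 + 10^-0.41) = 0.03533
DIC = [CO2*]/α₀ = 1.353×10^-4 / 0.03533 = 3.83 mmol/kg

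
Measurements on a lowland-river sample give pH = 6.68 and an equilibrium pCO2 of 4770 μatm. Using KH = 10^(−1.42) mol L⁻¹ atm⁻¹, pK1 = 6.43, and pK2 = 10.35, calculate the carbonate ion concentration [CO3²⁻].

[CO2*] = KH · pCO2 = 10^(−1.42) × 4770×10^-6 = 1.814×10^-4 mol/L
α₀ = 1/(1 + K1/[H⁺] + K1K2/[H⁺]²) = 1/(1 + 10^+0.25 + 10^-3.42) = 0.3599
DIC = [CO2*]/α₀ = 1.814×10^-4 / 0.3599 = 0.5039 mmol/L
[CO3²⁻] = α₂·DIC; α₂ = 0.0001368, so [CO3²⁻] = 0.0001368 × 0.5039 = 6.89×10^-5 mmol/L = 0.0689 μmol/L

[CO3²⁻] = 0.0689 μmol/L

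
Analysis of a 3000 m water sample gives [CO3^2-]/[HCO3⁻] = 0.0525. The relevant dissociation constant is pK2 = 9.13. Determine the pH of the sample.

From K2 = [H⁺][CO3^2-]/[HCO3⁻]:  pH = pK2 + log₁₀([CO3^2-]/[HCO3⁻])
log₁₀(0.0525) = -1.280
pH = 9.13 + (-1.280) = 7.85

pH = 7.85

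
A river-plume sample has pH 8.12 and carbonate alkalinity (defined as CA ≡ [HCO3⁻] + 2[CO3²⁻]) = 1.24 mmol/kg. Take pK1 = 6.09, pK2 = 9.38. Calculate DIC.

CA = [HCO3⁻] + 2[CO3²⁻] = (α₁ + 2α₂)·DIC
At pH 8.12: [H⁺]/K1 = 10^-2.03 = 0.0093325, K2/[H⁺] = 10^-1.26 = 0.054954
α₁ = 1/(1 + 0.0093325 + 0.054954) = 1/1.0643 = 0.9396; α₂ = α₁·K2/[H⁺] = 0.05163
α₁ + 2α₂ = 1.0429
DIC = CA / (α₁ + 2α₂) = 1.24 / 1.0429 = 1.19 mmol/kg

DIC = 1.19 mmol/kg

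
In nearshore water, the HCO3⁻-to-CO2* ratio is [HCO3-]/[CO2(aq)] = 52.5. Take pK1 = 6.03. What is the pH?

pH = 7.75

From K1 = [H⁺][HCO3-]/[CO2(aq)]:  pH = pK1 + log₁₀([HCO3-]/[CO2(aq)])
log₁₀(52.5) = +1.720
pH = 6.03 + (+1.720) = 7.75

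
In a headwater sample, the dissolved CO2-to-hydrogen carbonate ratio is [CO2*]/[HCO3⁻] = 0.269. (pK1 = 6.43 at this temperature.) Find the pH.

From K1 = [H⁺][HCO3⁻]/[CO2*]:  pH = pK1 − log₁₀([CO2*]/[HCO3⁻])
log₁₀(0.269) = -0.570
pH = 6.43 − (-0.570) = 7.00

pH = 7.00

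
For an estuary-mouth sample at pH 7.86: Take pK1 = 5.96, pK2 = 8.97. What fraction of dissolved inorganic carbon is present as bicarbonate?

α₁ = 0.917

α₁ = 1 / (1 + [H⁺]/K1 + K2/[H⁺]) = 1 / (1 + 10^-1.90 + 10^-1.11)
   = 1 / (1 + 0.012589 + 0.077625) = 1/1.0902 = 0.9173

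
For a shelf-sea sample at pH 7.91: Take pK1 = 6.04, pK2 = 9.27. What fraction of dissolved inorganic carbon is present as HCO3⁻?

α₁ = 0.946

α₁ = 1 / (1 + [H⁺]/K1 + K2/[H⁺]) = 1 / (1 + 10^-1.87 + 10^-1.36)
   = 1 / (1 + 0.013490 + 0.043652) = 1/1.0571 = 0.9459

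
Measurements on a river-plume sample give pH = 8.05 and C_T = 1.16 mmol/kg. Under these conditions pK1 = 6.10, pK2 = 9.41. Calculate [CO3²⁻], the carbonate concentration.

[CO3²⁻] = 0.0480 mmol/kg

α₂ = 1 / (1 + [H⁺]/K2 + [H⁺]²/(K1K2)) = 1 / (1 + 10^+1.36 + 10^-0.59)
   = 1 / (1 + 22.909 + 0.25704) = 1/24.166 = 0.04138
[CO3²⁻] = α₂ × DIC = 0.04138 × 1.16 = 0.0480 mmol/kg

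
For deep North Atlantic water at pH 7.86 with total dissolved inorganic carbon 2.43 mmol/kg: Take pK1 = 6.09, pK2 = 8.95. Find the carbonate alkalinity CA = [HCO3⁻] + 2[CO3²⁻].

CA = [HCO3⁻] + 2[CO3²⁻] = (α₁ + 2α₂)·DIC
At pH 7.86: [H⁺]/K1 = 10^-1.77 = 0.016982, K2/[H⁺] = 10^-1.09 = 0.081283
α₁ = 1/(1 + 0.016982 + 0.081283) = 1/1.0983 = 0.9105; α₂ = α₁·K2/[H⁺] = 0.07401
α₁ + 2α₂ = 1.0585
CA = 1.0585 × 2.43 = 2.57 mmol/kg

CA = 2.57 mmol/kg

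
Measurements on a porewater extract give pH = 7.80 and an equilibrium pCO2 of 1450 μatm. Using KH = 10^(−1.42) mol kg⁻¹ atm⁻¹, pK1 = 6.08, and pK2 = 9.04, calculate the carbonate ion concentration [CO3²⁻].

[CO2*] = KH · pCO2 = 10^(−1.42) × 1450×10^-6 = 5.513×10^-5 mol/kg
α₀ = 1/(1 + K1/[H⁺] + K1K2/[H⁺]²) = 1/(1 + 10^+1.72 + 10^+0.48) = 0.01770
DIC = [CO2*]/α₀ = 5.513×10^-5 / 0.01770 = 3.115 mmol/kg
[CO3²⁻] = α₂·DIC; α₂ = 0.05345, so [CO3²⁻] = 0.05345 × 3.115 = 0.166 mmol/kg

[CO3²⁻] = 0.166 mmol/kg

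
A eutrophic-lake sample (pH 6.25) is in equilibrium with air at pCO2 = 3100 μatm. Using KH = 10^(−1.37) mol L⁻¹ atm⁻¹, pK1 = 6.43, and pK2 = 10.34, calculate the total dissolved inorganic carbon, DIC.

DIC = 0.220 mmol/L

[CO2*] = KH · pCO2 = 10^(−1.37) × 3100×10^-6 = 1.322×10^-4 mol/L
α₀ = 1/(1 + K1/[H⁺] + K1K2/[H⁺]²) = 1/(1 + 10^-0.18 + 10^-4.27) = 0.6021
DIC = [CO2*]/α₀ = 1.322×10^-4 / 0.6021 = 0.220 mmol/L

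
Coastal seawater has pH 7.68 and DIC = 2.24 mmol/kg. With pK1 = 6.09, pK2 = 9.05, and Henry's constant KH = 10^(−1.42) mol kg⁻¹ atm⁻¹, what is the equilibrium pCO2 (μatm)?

α₀ = 1 / (1 + K1/[H⁺] + K1K2/[H⁺]²) = 1 / (1 + 10^+1.59 + 10^+0.22)
   = 1 / (1 + 38.905 + 1.6596) = 1/41.564 = 0.02406
[CO2*] = α₀ × DIC = 0.02406 × 2.24 = 0.05389 mmol/kg
pCO2 = [CO2*]/KH = 5.389×10^-5 / 3.802×10^-2 = 1420 μatm

pCO2 = 1420 μatm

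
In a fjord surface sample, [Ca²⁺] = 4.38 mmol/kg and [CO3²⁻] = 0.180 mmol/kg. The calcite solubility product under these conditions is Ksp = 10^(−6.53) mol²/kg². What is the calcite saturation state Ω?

Ω = 2.67

Ksp = 10^(−6.53) = 2.951×10^-7
Ω = [Ca²⁺][CO3²⁻]/Ksp = (4.38×10^-3)(0.180×10^-3) / 2.951×10^-7 = 2.67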